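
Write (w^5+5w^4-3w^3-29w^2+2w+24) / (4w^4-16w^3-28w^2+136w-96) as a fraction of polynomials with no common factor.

(w^2+5w+4)/(4w-16)

Euclidean algorithm in ℚ[w]:
  w^5+5w^4-3w^3-29w^2+2w+24 = ((1/4)w+9/4)(4w^4-16w^3-28w^2+136w-96) + (40w^3-280w+240)
  4w^4-16w^3-28w^2+136w-96 = ((1/10)w-2/5)(40w^3-280w+240) + (0)
Last nonzero remainder: 40w^3-280w+240. Dividing through by 40 gives the monic gcd w^3-7w+6.
Cancel w^3-7w+6 from numerator and denominator to get the reduced form.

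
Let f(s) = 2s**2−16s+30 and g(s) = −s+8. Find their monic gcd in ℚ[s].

Repeated division with remainder:
  2s**2−16s+30 = (−2s)(−s+8) + (30)
  −s+8 = (−(1/30)s+4/15)(30) + (0)
The last nonzero remainder is the constant 30, so the polynomials are coprime and gcd = 1.

1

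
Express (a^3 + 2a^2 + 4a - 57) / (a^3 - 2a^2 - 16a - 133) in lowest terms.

(a - 3)/(a - 7)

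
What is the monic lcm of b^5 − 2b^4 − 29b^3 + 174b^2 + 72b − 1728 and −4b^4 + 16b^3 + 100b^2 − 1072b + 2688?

Euclidean algorithm in ℚ[b]:
  b^5 − 2b^4 − 29b^3 + 174b^2 + 72b − 1728 = (−(1/4)b − 1/2)(−4b^4 + 16b^3 + 100b^2 − 1072b + 2688) + (4b^3 − 44b^2 + 208b − 384)
  −4b^4 + 16b^3 + 100b^2 − 1072b + 2688 = (−b − 7)(4b^3 − 44b^2 + 208b − 384) + (0)
Last nonzero remainder: 4b^3 − 44b^2 + 208b − 384. Dividing through by 4 gives the monic gcd b^3 − 11b^2 + 52b − 96.
Then lcm(f, g) = f·g / gcd(f, g); expanding and making the result monic gives the answer.

b^6 + 5b^5 − 43b^4 − 29b^3 + 1290b^2 − 1224b − 12096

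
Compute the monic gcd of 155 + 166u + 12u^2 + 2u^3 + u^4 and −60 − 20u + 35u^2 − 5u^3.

1 + u

Repeated division with remainder:
  u^4 + 2u^3 + 12u^2 + 166u + 155 = (−(1/5)u − 9/5)(−5u^3 + 35u^2 − 20u − 60) + (71u^2 + 118u + 47)
  −5u^3 + 35u^2 − 20u − 60 = (−(5/71)u + 3075/5041)(71u^2 + 118u + 47) + (−(446985/5041)u − 446985/5041)
  71u^2 + 118u + 47 = (−(357911/446985)u − 236927/446985)(−(446985/5041)u − 446985/5041) + (0)
Last nonzero remainder: −(446985/5041)u − 446985/5041. Dividing through by −446985/5041 gives the monic gcd u + 1.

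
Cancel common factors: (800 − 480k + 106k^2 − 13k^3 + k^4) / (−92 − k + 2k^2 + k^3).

By polynomial division,
  k^4 − 13k^3 + 106k^2 − 480k + 800 = (k − 15)(k^3 + 2k^2 − k − 92) + (137k^2 − 403k − 580)
  k^3 + 2k^2 − k − 92 = ((1/137)k + 677/18769)(137k^2 − 403k − 580) + ((333522/18769)k − 1334088/18769)
  137k^2 − 403k − 580 = ((2571353/333522)k + 2721505/333522)((333522/18769)k − 1334088/18769) + (0)
Last nonzero remainder: (333522/18769)k − 1334088/18769. Dividing through by 333522/18769 gives the monic gcd k − 4.
Cancel k − 4 from numerator and denominator to get the reduced form.

(−200 + 70k − 9k^2 + k^3)/(23 + 6k + k^2)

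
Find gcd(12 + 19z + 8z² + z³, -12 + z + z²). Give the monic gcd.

4 + z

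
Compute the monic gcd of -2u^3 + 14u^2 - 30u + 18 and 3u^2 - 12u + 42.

1

Repeated division with remainder:
  -2u^3 + 14u^2 - 30u + 18 = (-(2/3)u + 2)(3u^2 - 12u + 42) + (22u - 66)
  3u^2 - 12u + 42 = ((3/22)u - 3/22)(22u - 66) + (33)
  22u - 66 = ((2/3)u - 2)(33) + (0)
The last nonzero remainder is the constant 33, so the polynomials are coprime and gcd = 1.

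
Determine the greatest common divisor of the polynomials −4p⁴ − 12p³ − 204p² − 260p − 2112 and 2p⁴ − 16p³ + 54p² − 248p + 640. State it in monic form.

p² + p + 16

Apply the Euclidean algorithm:
  −4p⁴ − 12p³ − 204p² − 260p − 2112 = (−2)(2p⁴ − 16p³ + 54p² − 248p + 640) + (−44p³ − 96p² − 756p − 832)
  2p⁴ − 16p³ + 54p² − 248p + 640 = (−(1/22)p + 56/121)(−44p³ − 96p² − 756p − 832) + ((7752/121)p² + (7752/121)p + 124032/121)
  −44p³ − 96p² − 756p − 832 = (−(1331/1938)p − 1573/1938)((7752/121)p² + (7752/121)p + 124032/121) + (0)
Last nonzero remainder: (7752/121)p² + (7752/121)p + 124032/121. Dividing through by 7752/121 gives the monic gcd p² + p + 16.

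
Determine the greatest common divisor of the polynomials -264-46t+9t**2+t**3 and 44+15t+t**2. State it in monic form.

44+15t+t**2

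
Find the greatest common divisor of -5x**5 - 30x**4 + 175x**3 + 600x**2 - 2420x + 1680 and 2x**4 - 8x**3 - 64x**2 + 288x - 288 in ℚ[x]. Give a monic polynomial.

By polynomial division,
  -5x**5 - 30x**4 + 175x**3 + 600x**2 - 2420x + 1680 = (-(5/2)x - 25)(2x**4 - 8x**3 - 64x**2 + 288x - 288) + (-185x**3 - 280x**2 + 4060x - 5520)
  2x**4 - 8x**3 - 64x**2 + 288x - 288 = (-(2/185)x + 408/6845)(-185x**3 - 280x**2 + 4060x - 5520) + (-(4680/1369)x**2 - (18720/1369)x + 56160/1369)
  -185x**3 - 280x**2 + 4060x - 5520 = ((50653/936)x - 31487/234)(-(4680/1369)x**2 - (18720/1369)x + 56160/1369) + (0)
Last nonzero remainder: -(4680/1369)x**2 - (18720/1369)x + 56160/1369. Dividing through by -4680/1369 gives the monic gcd x**2 + 4x - 12.

x**2 + 4x - 12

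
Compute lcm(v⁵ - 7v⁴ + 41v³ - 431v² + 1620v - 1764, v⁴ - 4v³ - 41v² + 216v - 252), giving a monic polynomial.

v⁶ - 8v⁴ - 144v³ - 1397v² + 9576v - 12348

By polynomial division,
  v⁵ - 7v⁴ + 41v³ - 431v² + 1620v - 1764 = (v - 3)(v⁴ - 4v³ - 41v² + 216v - 252) + (70v³ - 770v² + 2520v - 2520)
  v⁴ - 4v³ - 41v² + 216v - 252 = ((1/70)v + 1/10)(70v³ - 770v² + 2520v - 2520) + (0)
Last nonzero remainder: 70v³ - 770v² + 2520v - 2520. Dividing through by 70 gives the monic gcd v³ - 11v² + 36v - 36.
Then lcm(f, g) = f·g / gcd(f, g); expanding and making the result monic gives the answer.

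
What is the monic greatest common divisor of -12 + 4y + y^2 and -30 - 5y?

By polynomial division,
  y^2 + 4y - 12 = (-(1/5)y + 2/5)(-5y - 30) + (0)
Last nonzero remainder: -5y - 30. Dividing through by -5 gives the monic gcd y + 6.

6 + y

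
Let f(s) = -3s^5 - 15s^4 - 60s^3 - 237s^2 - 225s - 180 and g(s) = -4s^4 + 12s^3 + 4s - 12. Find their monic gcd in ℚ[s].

s^2 + s + 1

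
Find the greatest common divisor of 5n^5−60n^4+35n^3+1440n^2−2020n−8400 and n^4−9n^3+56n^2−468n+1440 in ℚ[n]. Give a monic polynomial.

n^2−11n+30

Euclidean algorithm in ℚ[n]:
  5n^5−60n^4+35n^3+1440n^2−2020n−8400 = (5n−15)(n^4−9n^3+56n^2−468n+1440) + (−380n^3+4620n^2−16240n+13200)
  n^4−9n^3+56n^2−468n+1440 = (−(1/380)n−3/361)(−380n^3+4620n^2−16240n+13200) + ((18648/361)n^2−(205128/361)n+559440/361)
  −380n^3+4620n^2−16240n+13200 = (−(34295/4662)n+19855/2331)((18648/361)n^2−(205128/361)n+559440/361) + (0)
Last nonzero remainder: (18648/361)n^2−(205128/361)n+559440/361. Dividing through by 18648/361 gives the monic gcd n^2−11n+30.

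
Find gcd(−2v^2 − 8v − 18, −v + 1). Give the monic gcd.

1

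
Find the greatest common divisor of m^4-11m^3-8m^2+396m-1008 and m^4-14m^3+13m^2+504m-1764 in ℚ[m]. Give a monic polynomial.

m^3-7m^2-36m+252

Euclidean algorithm in ℚ[m]:
  m^4-11m^3-8m^2+396m-1008 = (m^4-14m^3+13m^2+504m-1764) + (3m^3-21m^2-108m+756)
  m^4-14m^3+13m^2+504m-1764 = ((1/3)m-7/3)(3m^3-21m^2-108m+756) + (0)
Last nonzero remainder: 3m^3-21m^2-108m+756. Dividing through by 3 gives the monic gcd m^3-7m^2-36m+252.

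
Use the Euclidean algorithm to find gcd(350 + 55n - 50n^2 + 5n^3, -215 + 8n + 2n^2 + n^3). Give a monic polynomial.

-5 + n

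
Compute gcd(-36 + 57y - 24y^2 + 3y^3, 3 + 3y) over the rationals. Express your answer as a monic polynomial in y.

1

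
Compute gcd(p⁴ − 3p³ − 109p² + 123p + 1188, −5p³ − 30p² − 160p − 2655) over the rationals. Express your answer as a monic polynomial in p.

Euclidean algorithm in ℚ[p]:
  p⁴ − 3p³ − 109p² + 123p + 1188 = (−(1/5)p + 9/5)(−5p³ − 30p² − 160p − 2655) + (−87p² − 120p + 5967)
  −5p³ − 30p² − 160p − 2655 = ((5/87)p + 670/2523)(−87p² − 120p + 5967) + (−(396165/841)p − 3565485/841)
  −87p² − 120p + 5967 = ((24389/132055)p − 185861/132055)(−(396165/841)p − 3565485/841) + (0)
Last nonzero remainder: −(396165/841)p − 3565485/841. Dividing through by −396165/841 gives the monic gcd p + 9.

p + 9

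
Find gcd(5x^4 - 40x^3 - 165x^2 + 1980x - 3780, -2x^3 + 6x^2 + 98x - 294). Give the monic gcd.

x^2 + 4x - 21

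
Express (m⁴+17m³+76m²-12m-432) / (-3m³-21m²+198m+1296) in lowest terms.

By polynomial division,
  m⁴+17m³+76m²-12m-432 = (-(1/3)m-10/3)(-3m³-21m²+198m+1296) + (72m²+1080m+3888)
  -3m³-21m²+198m+1296 = (-(1/24)m+1/3)(72m²+1080m+3888) + (0)
Last nonzero remainder: 72m²+1080m+3888. Dividing through by 72 gives the monic gcd m²+15m+54.
Cancel m²+15m+54 from numerator and denominator to get the reduced form.

(-m²-2m+8)/(3m-24)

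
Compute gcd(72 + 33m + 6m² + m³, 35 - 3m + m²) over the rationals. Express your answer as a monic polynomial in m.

1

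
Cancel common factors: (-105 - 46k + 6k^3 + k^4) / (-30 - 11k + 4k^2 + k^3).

Apply the Euclidean algorithm:
  k^4 + 6k^3 - 46k - 105 = (k + 2)(k^3 + 4k^2 - 11k - 30) + (3k^2 + 6k - 45)
  k^3 + 4k^2 - 11k - 30 = ((1/3)k + 2/3)(3k^2 + 6k - 45) + (0)
Last nonzero remainder: 3k^2 + 6k - 45. Dividing through by 3 gives the monic gcd k^2 + 2k - 15.
Cancel k^2 + 2k - 15 from numerator and denominator to get the reduced form.

(7 + 4k + k^2)/(2 + k)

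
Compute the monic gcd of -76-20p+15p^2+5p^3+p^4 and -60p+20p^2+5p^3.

-2+p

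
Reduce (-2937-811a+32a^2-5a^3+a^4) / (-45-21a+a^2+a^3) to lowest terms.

By polynomial division,
  a^4-5a^3+32a^2-811a-2937 = (a-6)(a^3+a^2-21a-45) + (59a^2-892a-3207)
  a^3+a^2-21a-45 = ((1/59)a+951/3481)(59a^2-892a-3207) + ((964404/3481)a+2893212/3481)
  59a^2-892a-3207 = ((205379/964404)a-3721189/964404)((964404/3481)a+2893212/3481) + (0)
Last nonzero remainder: (964404/3481)a+2893212/3481. Dividing through by 964404/3481 gives the monic gcd a+3.
Cancel a+3 from numerator and denominator to get the reduced form.

(-979+56a-8a^2+a^3)/(-15-2a+a^2)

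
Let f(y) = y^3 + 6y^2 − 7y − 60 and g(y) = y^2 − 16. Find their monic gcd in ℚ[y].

y + 4

Repeated division with remainder:
  y^3 + 6y^2 − 7y − 60 = (y + 6)(y^2 − 16) + (9y + 36)
  y^2 − 16 = ((1/9)y − 4/9)(9y + 36) + (0)
Last nonzero remainder: 9y + 36. Dividing through by 9 gives the monic gcd y + 4.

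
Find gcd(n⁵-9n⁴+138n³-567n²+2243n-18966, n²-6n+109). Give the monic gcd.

Apply the Euclidean algorithm:
  n⁵-9n⁴+138n³-567n²+2243n-18966 = (n³-3n²+11n-174)(n²-6n+109) + (0)
The last nonzero remainder n²-6n+109 is already monic.

n²-6n+109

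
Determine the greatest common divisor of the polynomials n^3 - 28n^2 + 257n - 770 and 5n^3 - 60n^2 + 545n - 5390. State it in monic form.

Euclidean algorithm in ℚ[n]:
  n^3 - 28n^2 + 257n - 770 = (1/5)(5n^3 - 60n^2 + 545n - 5390) + (-16n^2 + 148n + 308)
  5n^3 - 60n^2 + 545n - 5390 = (-(5/16)n + 55/64)(-16n^2 + 148n + 308) + ((8225/16)n - 90475/16)
  -16n^2 + 148n + 308 = (-(256/8225)n - 64/1175)((8225/16)n - 90475/16) + (0)
Last nonzero remainder: (8225/16)n - 90475/16. Dividing through by 8225/16 gives the monic gcd n - 11.

n - 11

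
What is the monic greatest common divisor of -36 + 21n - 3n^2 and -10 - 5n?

1

Apply the Euclidean algorithm:
  -3n^2 + 21n - 36 = ((3/5)n - 27/5)(-5n - 10) + (-90)
  -5n - 10 = ((1/18)n + 1/9)(-90) + (0)
The last nonzero remainder is the constant -90, so the polynomials are coprime and gcd = 1.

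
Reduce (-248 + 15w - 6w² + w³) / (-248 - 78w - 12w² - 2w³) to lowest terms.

By polynomial division,
  w³ - 6w² + 15w - 248 = (-1/2)(-2w³ - 12w² - 78w - 248) + (-12w² - 24w - 372)
  -2w³ - 12w² - 78w - 248 = ((1/6)w + 2/3)(-12w² - 24w - 372) + (0)
Last nonzero remainder: -12w² - 24w - 372. Dividing through by -12 gives the monic gcd w² + 2w + 31.
Cancel w² + 2w + 31 from numerator and denominator to get the reduced form.

(8 - w)/(8 + 2w)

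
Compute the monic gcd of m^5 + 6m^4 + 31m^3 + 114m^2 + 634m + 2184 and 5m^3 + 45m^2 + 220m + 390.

Repeated division with remainder:
  m^5 + 6m^4 + 31m^3 + 114m^2 + 634m + 2184 = ((1/5)m^2 − (3/5)m + 14/5)(5m^3 + 45m^2 + 220m + 390) + (42m^2 + 252m + 1092)
  5m^3 + 45m^2 + 220m + 390 = ((5/42)m + 5/14)(42m^2 + 252m + 1092) + (0)
Last nonzero remainder: 42m^2 + 252m + 1092. Dividing through by 42 gives the monic gcd m^2 + 6m + 26.

m^2 + 6m + 26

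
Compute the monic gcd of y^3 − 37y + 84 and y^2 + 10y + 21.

Apply the Euclidean algorithm:
  y^3 − 37y + 84 = (y − 10)(y^2 + 10y + 21) + (42y + 294)
  y^2 + 10y + 21 = ((1/42)y + 1/14)(42y + 294) + (0)
Last nonzero remainder: 42y + 294. Dividing through by 42 gives the monic gcd y + 7.

y + 7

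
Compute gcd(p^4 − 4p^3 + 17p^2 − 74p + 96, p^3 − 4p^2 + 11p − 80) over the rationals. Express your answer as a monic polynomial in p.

p^2 + p + 16

Repeated division with remainder:
  p^4 − 4p^3 + 17p^2 − 74p + 96 = (p)(p^3 − 4p^2 + 11p − 80) + (6p^2 + 6p + 96)
  p^3 − 4p^2 + 11p − 80 = ((1/6)p − 5/6)(6p^2 + 6p + 96) + (0)
Last nonzero remainder: 6p^2 + 6p + 96. Dividing through by 6 gives the monic gcd p^2 + p + 16.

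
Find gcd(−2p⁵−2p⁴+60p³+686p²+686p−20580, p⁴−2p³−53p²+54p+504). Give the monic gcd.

By polynomial division,
  −2p⁵−2p⁴+60p³+686p²+686p−20580 = (−2p−6)(p⁴−2p³−53p²+54p+504) + (−58p³+476p²+2018p−17556)
  p⁴−2p³−53p²+54p+504 = (−(1/58)p−90/841)(−58p³+476p²+2018p−17556) + ((27528/841)p²−(27528/841)p−1156176/841)
  −58p³+476p²+2018p−17556 = (−(24389/13764)p+175769/13764)((27528/841)p²−(27528/841)p−1156176/841) + (0)
Last nonzero remainder: (27528/841)p²−(27528/841)p−1156176/841. Dividing through by 27528/841 gives the monic gcd p²−p−42.

p²−p−42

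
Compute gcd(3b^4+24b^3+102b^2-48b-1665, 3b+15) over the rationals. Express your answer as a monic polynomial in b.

b+5

Apply the Euclidean algorithm:
  3b^4+24b^3+102b^2-48b-1665 = (b^3+3b^2+19b-111)(3b+15) + (0)
Last nonzero remainder: 3b+15. Dividing through by 3 gives the monic gcd b+5.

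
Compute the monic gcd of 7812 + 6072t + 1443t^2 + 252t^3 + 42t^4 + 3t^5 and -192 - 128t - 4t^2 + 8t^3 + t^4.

Repeated division with remainder:
  3t^5 + 42t^4 + 252t^3 + 1443t^2 + 6072t + 7812 = (3t + 18)(t^4 + 8t^3 - 4t^2 - 128t - 192) + (120t^3 + 1899t^2 + 8952t + 11268)
  t^4 + 8t^3 - 4t^2 - 128t - 192 = ((1/120)t - 313/4800)(120t^3 + 1899t^2 + 8952t + 11268) + ((72369/1600)t^2 + (72369/200)t + 217107/400)
  120t^3 + 1899t^2 + 8952t + 11268 = ((64000/24123)t + 500800/24123)((72369/1600)t^2 + (72369/200)t + 217107/400) + (0)
Last nonzero remainder: (72369/1600)t^2 + (72369/200)t + 217107/400. Dividing through by 72369/1600 gives the monic gcd t^2 + 8t + 12.

12 + 8t + t^2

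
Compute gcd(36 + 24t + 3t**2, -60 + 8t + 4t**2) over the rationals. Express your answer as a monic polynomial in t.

1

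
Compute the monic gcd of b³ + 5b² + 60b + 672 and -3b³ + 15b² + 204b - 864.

b + 8

Apply the Euclidean algorithm:
  b³ + 5b² + 60b + 672 = (-1/3)(-3b³ + 15b² + 204b - 864) + (10b² + 128b + 384)
  -3b³ + 15b² + 204b - 864 = (-(3/10)b + 267/50)(10b² + 128b + 384) + (-(9108/25)b - 72864/25)
  10b² + 128b + 384 = (-(125/4554)b - 100/759)(-(9108/25)b - 72864/25) + (0)
Last nonzero remainder: -(9108/25)b - 72864/25. Dividing through by -9108/25 gives the monic gcd b + 8.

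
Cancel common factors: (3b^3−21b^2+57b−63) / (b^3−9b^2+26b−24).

(3b^2−12b+21)/(b^2−6b+8)

Euclidean algorithm in ℚ[b]:
  3b^3−21b^2+57b−63 = (3)(b^3−9b^2+26b−24) + (6b^2−21b+9)
  b^3−9b^2+26b−24 = ((1/6)b−11/12)(6b^2−21b+9) + ((21/4)b−63/4)
  6b^2−21b+9 = ((8/7)b−4/7)((21/4)b−63/4) + (0)
Last nonzero remainder: (21/4)b−63/4. Dividing through by 21/4 gives the monic gcd b−3.
Cancel b−3 from numerator and denominator to get the reduced form.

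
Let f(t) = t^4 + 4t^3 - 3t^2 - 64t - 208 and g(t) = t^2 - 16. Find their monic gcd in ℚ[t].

By polynomial division,
  t^4 + 4t^3 - 3t^2 - 64t - 208 = (t^2 + 4t + 13)(t^2 - 16) + (0)
The last nonzero remainder t^2 - 16 is already monic.

t^2 - 16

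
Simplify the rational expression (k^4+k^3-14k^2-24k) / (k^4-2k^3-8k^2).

By polynomial division,
  k^4+k^3-14k^2-24k = (k^4-2k^3-8k^2) + (3k^3-6k^2-24k)
  k^4-2k^3-8k^2 = ((1/3)k)(3k^3-6k^2-24k) + (0)
Last nonzero remainder: 3k^3-6k^2-24k. Dividing through by 3 gives the monic gcd k^3-2k^2-8k.
Cancel k^3-2k^2-8k from numerator and denominator to get the reduced form.

(k+3)/(k)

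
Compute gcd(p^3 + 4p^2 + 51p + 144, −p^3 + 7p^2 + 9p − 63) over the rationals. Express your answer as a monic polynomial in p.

By polynomial division,
  p^3 + 4p^2 + 51p + 144 = (−1)(−p^3 + 7p^2 + 9p − 63) + (11p^2 + 60p + 81)
  −p^3 + 7p^2 + 9p − 63 = (−(1/11)p + 137/121)(11p^2 + 60p + 81) + (−(6240/121)p − 18720/121)
  11p^2 + 60p + 81 = (−(1331/6240)p − 1089/2080)(−(6240/121)p − 18720/121) + (0)
Last nonzero remainder: −(6240/121)p − 18720/121. Dividing through by −6240/121 gives the monic gcd p + 3.

p + 3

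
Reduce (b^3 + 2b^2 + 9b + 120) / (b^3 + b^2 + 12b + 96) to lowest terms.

(b + 5)/(b + 4)

Euclidean algorithm in ℚ[b]:
  b^3 + 2b^2 + 9b + 120 = (b^3 + b^2 + 12b + 96) + (b^2 - 3b + 24)
  b^3 + b^2 + 12b + 96 = (b + 4)(b^2 - 3b + 24) + (0)
The last nonzero remainder b^2 - 3b + 24 is already monic.
Cancel b^2 - 3b + 24 from numerator and denominator to get the reduced form.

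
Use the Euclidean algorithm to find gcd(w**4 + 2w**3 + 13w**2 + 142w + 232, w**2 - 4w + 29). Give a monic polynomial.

Apply the Euclidean algorithm:
  w**4 + 2w**3 + 13w**2 + 142w + 232 = (w**2 + 6w + 8)(w**2 - 4w + 29) + (0)
The last nonzero remainder w**2 - 4w + 29 is already monic.

w**2 - 4w + 29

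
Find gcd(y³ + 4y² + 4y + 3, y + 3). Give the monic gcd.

y + 3

By polynomial division,
  y³ + 4y² + 4y + 3 = (y² + y + 1)(y + 3) + (0)
The last nonzero remainder y + 3 is already monic.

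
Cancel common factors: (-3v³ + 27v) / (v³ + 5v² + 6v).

Repeated division with remainder:
  -3v³ + 27v = (-3)(v³ + 5v² + 6v) + (15v² + 45v)
  v³ + 5v² + 6v = ((1/15)v + 2/15)(15v² + 45v) + (0)
Last nonzero remainder: 15v² + 45v. Dividing through by 15 gives the monic gcd v² + 3v.
Cancel v² + 3v from numerator and denominator to get the reduced form.

(-3v + 9)/(v + 2)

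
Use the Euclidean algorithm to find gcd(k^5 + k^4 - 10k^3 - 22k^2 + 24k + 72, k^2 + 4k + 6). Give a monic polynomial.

k^2 + 4k + 6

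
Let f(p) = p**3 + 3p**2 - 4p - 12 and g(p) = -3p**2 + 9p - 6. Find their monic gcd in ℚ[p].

p - 2

By polynomial division,
  p**3 + 3p**2 - 4p - 12 = (-(1/3)p - 2)(-3p**2 + 9p - 6) + (12p - 24)
  -3p**2 + 9p - 6 = (-(1/4)p + 1/4)(12p - 24) + (0)
Last nonzero remainder: 12p - 24. Dividing through by 12 gives the monic gcd p - 2.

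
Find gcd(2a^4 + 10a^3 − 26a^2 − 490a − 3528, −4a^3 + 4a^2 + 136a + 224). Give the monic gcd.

Repeated division with remainder:
  2a^4 + 10a^3 − 26a^2 − 490a − 3528 = (−(1/2)a − 3)(−4a^3 + 4a^2 + 136a + 224) + (54a^2 + 30a − 2856)
  −4a^3 + 4a^2 + 136a + 224 = (−(2/27)a + 28/243)(54a^2 + 30a − 2856) + (−(6400/81)a + 44800/81)
  54a^2 + 30a − 2856 = (−(2187/3200)a − 4131/800)(−(6400/81)a + 44800/81) + (0)
Last nonzero remainder: −(6400/81)a + 44800/81. Dividing through by −6400/81 gives the monic gcd a − 7.

a − 7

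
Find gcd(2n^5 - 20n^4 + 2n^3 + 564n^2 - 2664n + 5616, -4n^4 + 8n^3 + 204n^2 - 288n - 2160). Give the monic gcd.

Repeated division with remainder:
  2n^5 - 20n^4 + 2n^3 + 564n^2 - 2664n + 5616 = (-(1/2)n + 4)(-4n^4 + 8n^3 + 204n^2 - 288n - 2160) + (72n^3 - 396n^2 - 2592n + 14256)
  -4n^4 + 8n^3 + 204n^2 - 288n - 2160 = (-(1/18)n - 7/36)(72n^3 - 396n^2 - 2592n + 14256) + (-17n^2 + 612)
  72n^3 - 396n^2 - 2592n + 14256 = (-(72/17)n + 396/17)(-17n^2 + 612) + (0)
Last nonzero remainder: -17n^2 + 612. Dividing through by -17 gives the monic gcd n^2 - 36.

n^2 - 36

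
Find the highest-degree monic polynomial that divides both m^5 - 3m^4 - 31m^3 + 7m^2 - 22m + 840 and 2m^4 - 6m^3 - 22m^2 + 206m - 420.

Euclidean algorithm in ℚ[m]:
  m^5 - 3m^4 - 31m^3 + 7m^2 - 22m + 840 = ((1/2)m)(2m^4 - 6m^3 - 22m^2 + 206m - 420) + (-20m^3 - 96m^2 + 188m + 840)
  2m^4 - 6m^3 - 22m^2 + 206m - 420 = (-(1/10)m + 39/50)(-20m^3 - 96m^2 + 188m + 840) + ((1792/25)m^2 + (3584/25)m - 5376/5)
  -20m^3 - 96m^2 + 188m + 840 = (-(125/448)m - 25/32)((1792/25)m^2 + (3584/25)m - 5376/5) + (0)
Last nonzero remainder: (1792/25)m^2 + (3584/25)m - 5376/5. Dividing through by 1792/25 gives the monic gcd m^2 + 2m - 15.

m^2 + 2m - 15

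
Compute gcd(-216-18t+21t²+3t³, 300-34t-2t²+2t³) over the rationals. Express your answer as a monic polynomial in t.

6+t

Apply the Euclidean algorithm:
  3t³+21t²-18t-216 = (3/2)(2t³-2t²-34t+300) + (24t²+33t-666)
  2t³-2t²-34t+300 = ((1/12)t-19/96)(24t²+33t-666) + ((897/32)t+2691/16)
  24t²+33t-666 = ((256/299)t-1184/299)((897/32)t+2691/16) + (0)
Last nonzero remainder: (897/32)t+2691/16. Dividing through by 897/32 gives the monic gcd t+6.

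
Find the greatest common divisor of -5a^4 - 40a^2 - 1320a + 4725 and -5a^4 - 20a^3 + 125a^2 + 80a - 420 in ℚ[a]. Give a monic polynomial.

Repeated division with remainder:
  -5a^4 - 40a^2 - 1320a + 4725 = (-5a^4 - 20a^3 + 125a^2 + 80a - 420) + (20a^3 - 165a^2 - 1400a + 5145)
  -5a^4 - 20a^3 + 125a^2 + 80a - 420 = (-(1/4)a - 49/16)(20a^3 - 165a^2 - 1400a + 5145) + (-(11685/16)a^2 - (11685/4)a + 245385/16)
  20a^3 - 165a^2 - 1400a + 5145 = (-(64/2337)a + 784/2337)(-(11685/16)a^2 - (11685/4)a + 245385/16) + (0)
Last nonzero remainder: -(11685/16)a^2 - (11685/4)a + 245385/16. Dividing through by -11685/16 gives the monic gcd a^2 + 4a - 21.

a^2 + 4a - 21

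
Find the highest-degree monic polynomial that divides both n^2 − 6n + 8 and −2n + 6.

1

By polynomial division,
  n^2 − 6n + 8 = (−(1/2)n + 3/2)(−2n + 6) + (−1)
  −2n + 6 = (2n − 6)(−1) + (0)
The last nonzero remainder is the constant −1, so the polynomials are coprime and gcd = 1.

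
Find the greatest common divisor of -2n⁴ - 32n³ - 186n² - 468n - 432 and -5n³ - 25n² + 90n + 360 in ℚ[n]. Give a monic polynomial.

Apply the Euclidean algorithm:
  -2n⁴ - 32n³ - 186n² - 468n - 432 = ((2/5)n + 22/5)(-5n³ - 25n² + 90n + 360) + (-112n² - 1008n - 2016)
  -5n³ - 25n² + 90n + 360 = ((5/112)n - 5/28)(-112n² - 1008n - 2016) + (0)
Last nonzero remainder: -112n² - 1008n - 2016. Dividing through by -112 gives the monic gcd n² + 9n + 18.

n² + 9n + 18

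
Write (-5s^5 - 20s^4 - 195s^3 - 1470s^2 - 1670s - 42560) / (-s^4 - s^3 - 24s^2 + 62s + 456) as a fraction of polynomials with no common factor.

Repeated division with remainder:
  -5s^5 - 20s^4 - 195s^3 - 1470s^2 - 1670s - 42560 = (5s + 15)(-s^4 - s^3 - 24s^2 + 62s + 456) + (-60s^3 - 1420s^2 - 4880s - 49400)
  -s^4 - s^3 - 24s^2 + 62s + 456 = ((1/60)s - 17/45)(-60s^3 - 1420s^2 - 4880s - 49400) + (-(4312/9)s^2 - (8624/9)s - 163856/9)
  -60s^3 - 1420s^2 - 4880s - 49400 = ((135/1078)s + 2925/1078)(-(4312/9)s^2 - (8624/9)s - 163856/9) + (0)
Last nonzero remainder: -(4312/9)s^2 - (8624/9)s - 163856/9. Dividing through by -4312/9 gives the monic gcd s^2 + 2s + 38.
Cancel s^2 + 2s + 38 from numerator and denominator to get the reduced form.

(5s^3 + 10s^2 - 15s + 1120)/(s^2 - s - 12)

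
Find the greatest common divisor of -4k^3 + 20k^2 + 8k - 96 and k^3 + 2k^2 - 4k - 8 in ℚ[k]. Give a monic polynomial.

k + 2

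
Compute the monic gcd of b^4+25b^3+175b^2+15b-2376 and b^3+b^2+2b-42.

b-3

Euclidean algorithm in ℚ[b]:
  b^4+25b^3+175b^2+15b-2376 = (b+24)(b^3+b^2+2b-42) + (149b^2+9b-1368)
  b^3+b^2+2b-42 = ((1/149)b+140/22201)(149b^2+9b-1368) + ((246974/22201)b-740922/22201)
  149b^2+9b-1368 = ((3307949/246974)b+5061828/123487)((246974/22201)b-740922/22201) + (0)
Last nonzero remainder: (246974/22201)b-740922/22201. Dividing through by 246974/22201 gives the monic gcd b-3.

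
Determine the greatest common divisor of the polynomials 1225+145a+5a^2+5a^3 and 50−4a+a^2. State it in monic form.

1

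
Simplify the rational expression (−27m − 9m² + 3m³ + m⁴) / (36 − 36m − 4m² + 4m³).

(3m + m²)/(−4 + 4m)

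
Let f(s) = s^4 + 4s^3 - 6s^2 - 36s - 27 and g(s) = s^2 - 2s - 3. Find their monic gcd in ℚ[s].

s^2 - 2s - 3

Repeated division with remainder:
  s^4 + 4s^3 - 6s^2 - 36s - 27 = (s^2 + 6s + 9)(s^2 - 2s - 3) + (0)
The last nonzero remainder s^2 - 2s - 3 is already monic.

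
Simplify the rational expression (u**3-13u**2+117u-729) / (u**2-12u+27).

Repeated division with remainder:
  u**3-13u**2+117u-729 = (u-1)(u**2-12u+27) + (78u-702)
  u**2-12u+27 = ((1/78)u-1/26)(78u-702) + (0)
Last nonzero remainder: 78u-702. Dividing through by 78 gives the monic gcd u-9.
Cancel u-9 from numerator and denominator to get the reduced form.

(u**2-4u+81)/(u-3)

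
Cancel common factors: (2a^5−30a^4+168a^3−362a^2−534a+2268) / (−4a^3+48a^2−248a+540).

(−a^3+8a^2−a−42)/(2a−10)

Apply the Euclidean algorithm:
  2a^5−30a^4+168a^3−362a^2−534a+2268 = (−(1/2)a^2+(3/2)a+7)(−4a^3+48a^2−248a+540) + (−56a^2+392a−1512)
  −4a^3+48a^2−248a+540 = ((1/14)a−5/14)(−56a^2+392a−1512) + (0)
Last nonzero remainder: −56a^2+392a−1512. Dividing through by −56 gives the monic gcd a^2−7a+27.
Cancel a^2−7a+27 from numerator and denominator to get the reduced form.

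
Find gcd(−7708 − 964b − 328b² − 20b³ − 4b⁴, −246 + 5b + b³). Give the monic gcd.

41 + 6b + b²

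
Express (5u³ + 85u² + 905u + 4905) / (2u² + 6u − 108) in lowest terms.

Apply the Euclidean algorithm:
  5u³ + 85u² + 905u + 4905 = ((5/2)u + 35)(2u² + 6u − 108) + (965u + 8685)
  2u² + 6u − 108 = ((2/965)u − 12/965)(965u + 8685) + (0)
Last nonzero remainder: 965u + 8685. Dividing through by 965 gives the monic gcd u + 9.
Cancel u + 9 from numerator and denominator to get the reduced form.

(5u² + 40u + 545)/(2u − 12)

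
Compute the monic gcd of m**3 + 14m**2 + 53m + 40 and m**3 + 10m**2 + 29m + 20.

m**2 + 6m + 5

By polynomial division,
  m**3 + 14m**2 + 53m + 40 = (m**3 + 10m**2 + 29m + 20) + (4m**2 + 24m + 20)
  m**3 + 10m**2 + 29m + 20 = ((1/4)m + 1)(4m**2 + 24m + 20) + (0)
Last nonzero remainder: 4m**2 + 24m + 20. Dividing through by 4 gives the monic gcd m**2 + 6m + 5.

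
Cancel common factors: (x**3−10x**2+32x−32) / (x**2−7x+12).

(x**2−6x+8)/(x−3)

By polynomial division,
  x**3−10x**2+32x−32 = (x−3)(x**2−7x+12) + (−x+4)
  x**2−7x+12 = (−x+3)(−x+4) + (0)
Last nonzero remainder: −x+4. Dividing through by −1 gives the monic gcd x−4.
Cancel x−4 from numerator and denominator to get the reduced form.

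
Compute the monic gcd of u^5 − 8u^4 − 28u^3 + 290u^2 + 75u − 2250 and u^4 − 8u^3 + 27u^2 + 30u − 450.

u^2 − 2u − 15

By polynomial division,
  u^5 − 8u^4 − 28u^3 + 290u^2 + 75u − 2250 = (u)(u^4 − 8u^3 + 27u^2 + 30u − 450) + (−55u^3 + 260u^2 + 525u − 2250)
  u^4 − 8u^3 + 27u^2 + 30u − 450 = (−(1/55)u + 36/605)(−55u^3 + 260u^2 + 525u − 2250) + ((2550/121)u^2 − (5100/121)u − 38250/121)
  −55u^3 + 260u^2 + 525u − 2250 = (−(1331/510)u + 121/17)((2550/121)u^2 − (5100/121)u − 38250/121) + (0)
Last nonzero remainder: (2550/121)u^2 − (5100/121)u − 38250/121. Dividing through by 2550/121 gives the monic gcd u^2 − 2u − 15.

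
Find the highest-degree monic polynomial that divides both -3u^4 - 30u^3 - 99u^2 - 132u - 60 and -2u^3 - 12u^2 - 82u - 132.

u + 2

Euclidean algorithm in ℚ[u]:
  -3u^4 - 30u^3 - 99u^2 - 132u - 60 = ((3/2)u + 6)(-2u^3 - 12u^2 - 82u - 132) + (96u^2 + 558u + 732)
  -2u^3 - 12u^2 - 82u - 132 = (-(1/48)u - 1/256)(96u^2 + 558u + 732) + (-(8265/128)u - 8265/64)
  96u^2 + 558u + 732 = (-(4096/2755)u - 15616/2755)(-(8265/128)u - 8265/64) + (0)
Last nonzero remainder: -(8265/128)u - 8265/64. Dividing through by -8265/128 gives the monic gcd u + 2.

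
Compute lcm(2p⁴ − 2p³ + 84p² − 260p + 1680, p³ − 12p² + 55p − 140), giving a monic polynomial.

p⁵ − 8p⁴ + 49p³ − 424p² + 1750p − 5880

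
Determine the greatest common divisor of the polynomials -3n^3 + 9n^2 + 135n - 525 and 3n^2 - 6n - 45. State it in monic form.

n - 5

Euclidean algorithm in ℚ[n]:
  -3n^3 + 9n^2 + 135n - 525 = (-n + 1)(3n^2 - 6n - 45) + (96n - 480)
  3n^2 - 6n - 45 = ((1/32)n + 3/32)(96n - 480) + (0)
Last nonzero remainder: 96n - 480. Dividing through by 96 gives the monic gcd n - 5.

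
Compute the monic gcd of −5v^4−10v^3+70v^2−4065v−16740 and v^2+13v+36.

v^2+13v+36

Apply the Euclidean algorithm:
  −5v^4−10v^3+70v^2−4065v−16740 = (−5v^2+55v−465)(v^2+13v+36) + (0)
The last nonzero remainder v^2+13v+36 is already monic.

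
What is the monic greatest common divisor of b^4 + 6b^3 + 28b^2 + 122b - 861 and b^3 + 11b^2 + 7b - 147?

b^2 + 4b - 21

Euclidean algorithm in ℚ[b]:
  b^4 + 6b^3 + 28b^2 + 122b - 861 = (b - 5)(b^3 + 11b^2 + 7b - 147) + (76b^2 + 304b - 1596)
  b^3 + 11b^2 + 7b - 147 = ((1/76)b + 7/76)(76b^2 + 304b - 1596) + (0)
Last nonzero remainder: 76b^2 + 304b - 1596. Dividing through by 76 gives the monic gcd b^2 + 4b - 21.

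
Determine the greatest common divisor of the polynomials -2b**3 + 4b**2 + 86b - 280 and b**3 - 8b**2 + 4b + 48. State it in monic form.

b - 4

Repeated division with remainder:
  -2b**3 + 4b**2 + 86b - 280 = (-2)(b**3 - 8b**2 + 4b + 48) + (-12b**2 + 94b - 184)
  b**3 - 8b**2 + 4b + 48 = (-(1/12)b + 1/72)(-12b**2 + 94b - 184) + (-(455/36)b + 455/9)
  -12b**2 + 94b - 184 = ((432/455)b - 1656/455)(-(455/36)b + 455/9) + (0)
Last nonzero remainder: -(455/36)b + 455/9. Dividing through by -455/36 gives the monic gcd b - 4.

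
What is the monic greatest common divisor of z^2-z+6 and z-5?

Repeated division with remainder:
  z^2-z+6 = (z+4)(z-5) + (26)
  z-5 = ((1/26)z-5/26)(26) + (0)
The last nonzero remainder is the constant 26, so the polynomials are coprime and gcd = 1.

1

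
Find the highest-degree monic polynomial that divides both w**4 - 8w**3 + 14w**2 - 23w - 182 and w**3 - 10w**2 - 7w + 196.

w - 7

Repeated division with remainder:
  w**4 - 8w**3 + 14w**2 - 23w - 182 = (w + 2)(w**3 - 10w**2 - 7w + 196) + (41w**2 - 205w - 574)
  w**3 - 10w**2 - 7w + 196 = ((1/41)w - 5/41)(41w**2 - 205w - 574) + (-18w + 126)
  41w**2 - 205w - 574 = (-(41/18)w - 41/9)(-18w + 126) + (0)
Last nonzero remainder: -18w + 126. Dividing through by -18 gives the monic gcd w - 7.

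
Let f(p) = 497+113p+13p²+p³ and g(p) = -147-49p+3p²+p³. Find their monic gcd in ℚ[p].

7+p

Repeated division with remainder:
  p³+13p²+113p+497 = (p³+3p²-49p-147) + (10p²+162p+644)
  p³+3p²-49p-147 = ((1/10)p-33/25)(10p²+162p+644) + ((2511/25)p+17577/25)
  10p²+162p+644 = ((250/2511)p+2300/2511)((2511/25)p+17577/25) + (0)
Last nonzero remainder: (2511/25)p+17577/25. Dividing through by 2511/25 gives the monic gcd p+7.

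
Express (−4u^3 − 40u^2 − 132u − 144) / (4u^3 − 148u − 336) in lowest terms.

Euclidean algorithm in ℚ[u]:
  −4u^3 − 40u^2 − 132u − 144 = (−1)(4u^3 − 148u − 336) + (−40u^2 − 280u − 480)
  4u^3 − 148u − 336 = (−(1/10)u + 7/10)(−40u^2 − 280u − 480) + (0)
Last nonzero remainder: −40u^2 − 280u − 480. Dividing through by −40 gives the monic gcd u^2 + 7u + 12.
Cancel u^2 + 7u + 12 from numerator and denominator to get the reduced form.

(−u − 3)/(u − 7)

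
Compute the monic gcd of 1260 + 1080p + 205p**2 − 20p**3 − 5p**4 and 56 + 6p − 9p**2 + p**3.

−14 − 5p + p**2

Repeated division with remainder:
  −5p**4 − 20p**3 + 205p**2 + 1080p + 1260 = (−5p − 65)(p**3 − 9p**2 + 6p + 56) + (−350p**2 + 1750p + 4900)
  p**3 − 9p**2 + 6p + 56 = (−(1/350)p + 2/175)(−350p**2 + 1750p + 4900) + (0)
Last nonzero remainder: −350p**2 + 1750p + 4900. Dividing through by −350 gives the monic gcd p**2 − 5p − 14.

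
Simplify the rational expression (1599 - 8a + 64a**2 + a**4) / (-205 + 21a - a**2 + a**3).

Euclidean algorithm in ℚ[a]:
  a**4 + 64a**2 - 8a + 1599 = (a + 1)(a**3 - a**2 + 21a - 205) + (44a**2 + 176a + 1804)
  a**3 - a**2 + 21a - 205 = ((1/44)a - 5/44)(44a**2 + 176a + 1804) + (0)
Last nonzero remainder: 44a**2 + 176a + 1804. Dividing through by 44 gives the monic gcd a**2 + 4a + 41.
Cancel a**2 + 4a + 41 from numerator and denominator to get the reduced form.

(39 - 4a + a**2)/(-5 + a)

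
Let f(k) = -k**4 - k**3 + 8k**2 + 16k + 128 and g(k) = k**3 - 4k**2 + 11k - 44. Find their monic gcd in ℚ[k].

k - 4

Apply the Euclidean algorithm:
  -k**4 - k**3 + 8k**2 + 16k + 128 = (-k - 5)(k**3 - 4k**2 + 11k - 44) + (-k**2 + 27k - 92)
  k**3 - 4k**2 + 11k - 44 = (-k - 23)(-k**2 + 27k - 92) + (540k - 2160)
  -k**2 + 27k - 92 = (-(1/540)k + 23/540)(540k - 2160) + (0)
Last nonzero remainder: 540k - 2160. Dividing through by 540 gives the monic gcd k - 4.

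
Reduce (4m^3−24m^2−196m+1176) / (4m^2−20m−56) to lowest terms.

(m^2+m−42)/(m+2)

Euclidean algorithm in ℚ[m]:
  4m^3−24m^2−196m+1176 = (m−1)(4m^2−20m−56) + (−160m+1120)
  4m^2−20m−56 = (−(1/40)m−1/20)(−160m+1120) + (0)
Last nonzero remainder: −160m+1120. Dividing through by −160 gives the monic gcd m−7.
Cancel m−7 from numerator and denominator to get the reduced form.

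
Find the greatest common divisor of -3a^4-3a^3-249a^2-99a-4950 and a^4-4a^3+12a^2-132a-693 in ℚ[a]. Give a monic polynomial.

Apply the Euclidean algorithm:
  -3a^4-3a^3-249a^2-99a-4950 = (-3)(a^4-4a^3+12a^2-132a-693) + (-15a^3-213a^2-495a-7029)
  a^4-4a^3+12a^2-132a-693 = (-(1/15)a+91/75)(-15a^3-213a^2-495a-7029) + ((5936/25)a^2+195888/25)
  -15a^3-213a^2-495a-7029 = (-(375/5936)a-5325/5936)((5936/25)a^2+195888/25) + (0)
Last nonzero remainder: (5936/25)a^2+195888/25. Dividing through by 5936/25 gives the monic gcd a^2+33.

a^2+33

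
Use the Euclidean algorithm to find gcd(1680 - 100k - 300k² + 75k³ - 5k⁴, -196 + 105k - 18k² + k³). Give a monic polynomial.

28 - 11k + k²

Apply the Euclidean algorithm:
  -5k⁴ + 75k³ - 300k² - 100k + 1680 = (-5k - 15)(k³ - 18k² + 105k - 196) + (-45k² + 495k - 1260)
  k³ - 18k² + 105k - 196 = (-(1/45)k + 7/45)(-45k² + 495k - 1260) + (0)
Last nonzero remainder: -45k² + 495k - 1260. Dividing through by -45 gives the monic gcd k² - 11k + 28.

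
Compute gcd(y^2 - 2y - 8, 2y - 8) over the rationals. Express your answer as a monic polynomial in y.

y - 4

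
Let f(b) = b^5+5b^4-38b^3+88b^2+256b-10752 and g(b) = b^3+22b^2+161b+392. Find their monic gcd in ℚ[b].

Repeated division with remainder:
  b^5+5b^4-38b^3+88b^2+256b-10752 = (b^2-17b+175)(b^3+22b^2+161b+392) + (-1417b^2-21255b-79352)
  b^3+22b^2+161b+392 = (-(1/1417)b-7/1417)(-1417b^2-21255b-79352) + (0)
Last nonzero remainder: -1417b^2-21255b-79352. Dividing through by -1417 gives the monic gcd b^2+15b+56.

b^2+15b+56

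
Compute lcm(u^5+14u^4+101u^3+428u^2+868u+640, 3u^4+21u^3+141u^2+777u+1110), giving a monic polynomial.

u^7+14u^6+138u^5+946u^4+4605u^3+16476u^2+32116u+23680

By polynomial division,
  u^5+14u^4+101u^3+428u^2+868u+640 = ((1/3)u+7/3)(3u^4+21u^3+141u^2+777u+1110) + (5u^3-160u^2-1315u-1950)
  3u^4+21u^3+141u^2+777u+1110 = ((3/5)u+117/5)(5u^3-160u^2-1315u-1950) + (4674u^2+32718u+46740)
  5u^3-160u^2-1315u-1950 = ((5/4674)u-65/1558)(4674u^2+32718u+46740) + (0)
Last nonzero remainder: 4674u^2+32718u+46740. Dividing through by 4674 gives the monic gcd u^2+7u+10.
Then lcm(f, g) = f·g / gcd(f, g); expanding and making the result monic gives the answer.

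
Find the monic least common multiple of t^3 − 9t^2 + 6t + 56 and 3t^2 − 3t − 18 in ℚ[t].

Euclidean algorithm in ℚ[t]:
  t^3 − 9t^2 + 6t + 56 = ((1/3)t − 8/3)(3t^2 − 3t − 18) + (4t + 8)
  3t^2 − 3t − 18 = ((3/4)t − 9/4)(4t + 8) + (0)
Last nonzero remainder: 4t + 8. Dividing through by 4 gives the monic gcd t + 2.
Then lcm(f, g) = f·g / gcd(f, g); expanding and making the result monic gives the answer.

t^4 − 12t^3 + 33t^2 + 38t − 168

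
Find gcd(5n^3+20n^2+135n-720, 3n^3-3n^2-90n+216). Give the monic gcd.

Apply the Euclidean algorithm:
  5n^3+20n^2+135n-720 = (5/3)(3n^3-3n^2-90n+216) + (25n^2+285n-1080)
  3n^3-3n^2-90n+216 = ((3/25)n-186/125)(25n^2+285n-1080) + ((11592/25)n-34776/25)
  25n^2+285n-1080 = ((625/11592)n+125/161)((11592/25)n-34776/25) + (0)
Last nonzero remainder: (11592/25)n-34776/25. Dividing through by 11592/25 gives the monic gcd n-3.

n-3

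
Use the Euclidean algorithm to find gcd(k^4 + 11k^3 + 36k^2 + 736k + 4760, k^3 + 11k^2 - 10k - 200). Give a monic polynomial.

Apply the Euclidean algorithm:
  k^4 + 11k^3 + 36k^2 + 736k + 4760 = (k)(k^3 + 11k^2 - 10k - 200) + (46k^2 + 936k + 4760)
  k^3 + 11k^2 - 10k - 200 = ((1/46)k - 215/1058)(46k^2 + 936k + 4760) + ((40590/529)k + 405900/529)
  46k^2 + 936k + 4760 = ((12167/20295)k + 125902/20295)((40590/529)k + 405900/529) + (0)
Last nonzero remainder: (40590/529)k + 405900/529. Dividing through by 40590/529 gives the monic gcd k + 10.

k + 10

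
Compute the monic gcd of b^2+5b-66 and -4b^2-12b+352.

Apply the Euclidean algorithm:
  b^2+5b-66 = (-1/4)(-4b^2-12b+352) + (2b+22)
  -4b^2-12b+352 = (-2b+16)(2b+22) + (0)
Last nonzero remainder: 2b+22. Dividing through by 2 gives the monic gcd b+11.

b+11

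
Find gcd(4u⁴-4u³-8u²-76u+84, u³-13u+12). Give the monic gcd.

Apply the Euclidean algorithm:
  4u⁴-4u³-8u²-76u+84 = (4u-4)(u³-13u+12) + (44u²-176u+132)
  u³-13u+12 = ((1/44)u+1/11)(44u²-176u+132) + (0)
Last nonzero remainder: 44u²-176u+132. Dividing through by 44 gives the monic gcd u²-4u+3.

u²-4u+3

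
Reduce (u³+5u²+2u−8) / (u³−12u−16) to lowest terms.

(u²+3u−4)/(u²−2u−8)

Euclidean algorithm in ℚ[u]:
  u³+5u²+2u−8 = (u³−12u−16) + (5u²+14u+8)
  u³−12u−16 = ((1/5)u−14/25)(5u²+14u+8) + (−(144/25)u−288/25)
  5u²+14u+8 = (−(125/144)u−25/36)(−(144/25)u−288/25) + (0)
Last nonzero remainder: −(144/25)u−288/25. Dividing through by −144/25 gives the monic gcd u+2.
Cancel u+2 from numerator and denominator to get the reduced form.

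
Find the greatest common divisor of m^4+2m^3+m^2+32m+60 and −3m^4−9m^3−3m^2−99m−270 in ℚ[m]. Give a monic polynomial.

m^3+m+30

Apply the Euclidean algorithm:
  m^4+2m^3+m^2+32m+60 = (−1/3)(−3m^4−9m^3−3m^2−99m−270) + (−m^3−m−30)
  −3m^4−9m^3−3m^2−99m−270 = (3m+9)(−m^3−m−30) + (0)
Last nonzero remainder: −m^3−m−30. Dividing through by −1 gives the monic gcd m^3+m+30.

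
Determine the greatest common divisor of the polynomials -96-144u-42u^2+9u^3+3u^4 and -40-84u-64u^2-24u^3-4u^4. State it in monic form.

2+3u+u^2

Euclidean algorithm in ℚ[u]:
  3u^4+9u^3-42u^2-144u-96 = (-3/4)(-4u^4-24u^3-64u^2-84u-40) + (-9u^3-90u^2-207u-126)
  -4u^4-24u^3-64u^2-84u-40 = ((4/9)u-16/9)(-9u^3-90u^2-207u-126) + (-132u^2-396u-264)
  -9u^3-90u^2-207u-126 = ((3/44)u+21/44)(-132u^2-396u-264) + (0)
Last nonzero remainder: -132u^2-396u-264. Dividing through by -132 gives the monic gcd u^2+3u+2.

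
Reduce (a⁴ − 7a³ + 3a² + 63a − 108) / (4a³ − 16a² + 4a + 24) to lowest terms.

Euclidean algorithm in ℚ[a]:
  a⁴ − 7a³ + 3a² + 63a − 108 = ((1/4)a − 3/4)(4a³ − 16a² + 4a + 24) + (−10a² + 60a − 90)
  4a³ − 16a² + 4a + 24 = (−(2/5)a − 4/5)(−10a² + 60a − 90) + (16a − 48)
  −10a² + 60a − 90 = (−(5/8)a + 15/8)(16a − 48) + (0)
Last nonzero remainder: 16a − 48. Dividing through by 16 gives the monic gcd a − 3.
Cancel a − 3 from numerator and denominator to get the reduced form.

(a³ − 4a² − 9a + 36)/(4a² − 4a − 8)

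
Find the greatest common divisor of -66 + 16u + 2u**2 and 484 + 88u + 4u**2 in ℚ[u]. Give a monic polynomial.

Apply the Euclidean algorithm:
  2u**2 + 16u - 66 = (1/2)(4u**2 + 88u + 484) + (-28u - 308)
  4u**2 + 88u + 484 = (-(1/7)u - 11/7)(-28u - 308) + (0)
Last nonzero remainder: -28u - 308. Dividing through by -28 gives the monic gcd u + 11.

11 + u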